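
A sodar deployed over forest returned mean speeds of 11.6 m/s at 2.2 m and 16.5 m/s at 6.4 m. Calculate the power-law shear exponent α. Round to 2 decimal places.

α ≈ 0.33

Power law: V₂/V₁ = (z₂/z₁)^α ⇒ α = ln(V₂/V₁) / ln(z₂/z₁)
α = ln(16.5/11.6) / ln(6.4/2.2) = ln(1.4224) / ln(2.9091)
  = 0.35236 / 1.06784 = 0.32997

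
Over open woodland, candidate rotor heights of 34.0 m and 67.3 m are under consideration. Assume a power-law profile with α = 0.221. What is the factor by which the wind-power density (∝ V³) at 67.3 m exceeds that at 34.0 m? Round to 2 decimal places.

1.57

Speed ratio: V_B/V_A = (z_B/z_A)^α = (67.3/34.0)^0.221 = (1.9794)^0.221 = 1.16288
Power-density ratio: P_B/P_A = (V_B/V_A)³ = (1.16288)³ = 1.57255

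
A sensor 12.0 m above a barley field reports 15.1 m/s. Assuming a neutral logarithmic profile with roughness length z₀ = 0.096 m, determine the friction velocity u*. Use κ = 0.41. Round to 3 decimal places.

Log law: V(z) = (u*/κ) · ln(z/z₀) ⇒ u* = κ · V / ln(z/z₀)
u* = 0.41 × 15.1 / ln(12.0/0.096) = 0.41 × 15.1 / 4.8283
   = 6.1910 / 4.8283 = 1.2822 m/s

u* ≈ 1.282 m/s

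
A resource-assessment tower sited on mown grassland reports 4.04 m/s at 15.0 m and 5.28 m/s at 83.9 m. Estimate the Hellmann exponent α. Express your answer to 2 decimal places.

Power law: V₂/V₁ = (z₂/z₁)^α ⇒ α = ln(V₂/V₁) / ln(z₂/z₁)
α = ln(5.28/4.04) / ln(83.9/15.0) = ln(1.3069) / ln(5.5933)
  = 0.26768 / 1.72158 = 0.15549

α ≈ 0.16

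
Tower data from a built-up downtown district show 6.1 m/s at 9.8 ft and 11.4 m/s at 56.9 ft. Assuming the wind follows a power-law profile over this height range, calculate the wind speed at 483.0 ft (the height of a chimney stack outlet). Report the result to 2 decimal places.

24.38 m/s

First find α: α = ln(V₂/V₁)/ln(z₂/z₁) = ln(11.4/6.1)/ln(56.9/9.8) = 0.62532/1.75891 = 0.3555
Extrapolate from 56.9 ft to 483.0 ft: V₃ = 11.4 × (483.0/56.9)^0.3555 = 11.4 × 2.1390 = 24.3850 m/s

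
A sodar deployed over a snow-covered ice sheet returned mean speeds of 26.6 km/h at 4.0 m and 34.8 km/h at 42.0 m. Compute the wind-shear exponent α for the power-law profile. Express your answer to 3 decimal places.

α ≈ 0.114

Power law: V₂/V₁ = (z₂/z₁)^α ⇒ α = ln(V₂/V₁) / ln(z₂/z₁)
α = ln(34.8/26.6) / ln(42.0/4.0) = ln(1.3083) / ln(10.5000)
  = 0.26871 / 2.35138 = 0.11428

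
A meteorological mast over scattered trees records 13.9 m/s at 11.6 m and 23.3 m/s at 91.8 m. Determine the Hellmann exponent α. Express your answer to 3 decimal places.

Power law: V₂/V₁ = (z₂/z₁)^α ⇒ α = ln(V₂/V₁) / ln(z₂/z₁)
α = ln(23.3/13.9) / ln(91.8/11.6) = ln(1.6763) / ln(7.9138)
  = 0.51656 / 2.06861 = 0.24972

α ≈ 0.250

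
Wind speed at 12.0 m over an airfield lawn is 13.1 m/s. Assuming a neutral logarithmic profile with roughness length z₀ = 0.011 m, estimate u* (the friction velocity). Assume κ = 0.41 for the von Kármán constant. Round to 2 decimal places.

Log law: V(z) = (u*/κ) · ln(z/z₀) ⇒ u* = κ · V / ln(z/z₀)
u* = 0.41 × 13.1 / ln(12.0/0.011) = 0.41 × 13.1 / 6.9948
   = 5.3710 / 6.9948 = 0.7679 m/s

u* ≈ 0.77 m/s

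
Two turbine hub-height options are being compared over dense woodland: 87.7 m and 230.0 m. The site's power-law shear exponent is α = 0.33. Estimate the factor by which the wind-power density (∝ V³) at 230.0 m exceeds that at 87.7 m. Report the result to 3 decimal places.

2.597

Speed ratio: V_B/V_A = (z_B/z_A)^α = (230.0/87.7)^0.33 = (2.6226)^0.33 = 1.37461
Power-density ratio: P_B/P_A = (V_B/V_A)³ = (1.37461)³ = 2.59741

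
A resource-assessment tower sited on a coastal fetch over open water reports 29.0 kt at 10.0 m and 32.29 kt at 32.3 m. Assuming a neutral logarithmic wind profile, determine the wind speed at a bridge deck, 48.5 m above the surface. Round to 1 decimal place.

Log law: V ∝ ln(z/z₀). From the pair, with r = V₁/V₂ = 0.89811,
ln z₀ = (ln z₁ − r·ln z₂)/(1 − r) = (2.3026 − 0.89811×3.4751)/0.10189 = -8.0324 → z₀ = 0.0003248 m
V₃ = V₁ · ln(z₃/z₀)/ln(z₁/z₀) = 29.0 × 11.9139/10.3349 = 33.4306 kt

33.4 kt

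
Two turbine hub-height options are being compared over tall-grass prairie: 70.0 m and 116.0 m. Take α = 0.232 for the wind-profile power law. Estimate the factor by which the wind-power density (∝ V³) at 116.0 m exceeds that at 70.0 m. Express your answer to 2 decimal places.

1.42

Speed ratio: V_B/V_A = (z_B/z_A)^α = (116.0/70.0)^0.232 = (1.6571)^0.232 = 1.12432
Power-density ratio: P_B/P_A = (V_B/V_A)³ = (1.12432)³ = 1.42126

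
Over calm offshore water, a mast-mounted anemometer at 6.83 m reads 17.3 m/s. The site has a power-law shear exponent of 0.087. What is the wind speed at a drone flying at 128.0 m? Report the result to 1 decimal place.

22.3 m/s

Power-law profile: V₂ = V₁ · (z₂/z₁)^α
V₂ = 17.3 × (128.0/6.83)^0.087 = 17.3 × (18.7408)^0.087
    = 17.3 × 1.2904 = 22.3243 m/s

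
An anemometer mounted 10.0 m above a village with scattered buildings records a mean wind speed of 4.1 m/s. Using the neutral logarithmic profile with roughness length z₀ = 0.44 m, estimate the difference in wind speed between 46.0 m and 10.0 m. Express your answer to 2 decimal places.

2.00 m/s

Log law: V₂ = V₁ · ln(z₂/z₀)/ln(z₁/z₀) = 4.1 × 4.6496/3.1236 = 6.1031 m/s
ΔV = 6.1031 − 4.1 = 2.0031 m/s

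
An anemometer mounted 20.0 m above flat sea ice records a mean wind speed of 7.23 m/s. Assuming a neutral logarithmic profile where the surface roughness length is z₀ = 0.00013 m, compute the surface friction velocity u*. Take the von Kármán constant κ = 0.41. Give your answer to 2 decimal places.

u* ≈ 0.25 m/s

Log law: V(z) = (u*/κ) · ln(z/z₀) ⇒ u* = κ · V / ln(z/z₀)
u* = 0.41 × 7.23 / ln(20.0/0.00013) = 0.41 × 7.23 / 11.9437
   = 2.9643 / 11.9437 = 0.2482 m/s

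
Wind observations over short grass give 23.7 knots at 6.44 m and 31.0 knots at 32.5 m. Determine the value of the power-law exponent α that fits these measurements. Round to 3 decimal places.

Power law: V₂/V₁ = (z₂/z₁)^α ⇒ α = ln(V₂/V₁) / ln(z₂/z₁)
α = ln(31.0/23.7) / ln(32.5/6.44) = ln(1.3080) / ln(5.0466)
  = 0.26851 / 1.61871 = 0.16588

α ≈ 0.166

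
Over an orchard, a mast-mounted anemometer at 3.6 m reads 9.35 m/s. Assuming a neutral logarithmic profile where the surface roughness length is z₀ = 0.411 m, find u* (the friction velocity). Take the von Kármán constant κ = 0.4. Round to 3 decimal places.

u* ≈ 1.723 m/s

Log law: V(z) = (u*/κ) · ln(z/z₀) ⇒ u* = κ · V / ln(z/z₀)
u* = 0.4 × 9.35 / ln(3.6/0.411) = 0.4 × 9.35 / 2.1701
   = 3.7400 / 2.1701 = 1.7234 m/s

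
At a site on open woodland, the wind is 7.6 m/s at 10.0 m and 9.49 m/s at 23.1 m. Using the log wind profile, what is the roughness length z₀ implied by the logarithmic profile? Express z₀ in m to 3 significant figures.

z₀ ≈ 0.345 m

Log law: V(z) ∝ ln(z/z₀). With r = V₁/V₂ = 7.6/9.49 = 0.80084,
r · ln(z₂/z₀) = ln(z₁/z₀) ⇒ ln z₀ = (ln z₁ − r·ln z₂)/(1 − r)
ln z₀ = (2.30259 − 0.80084×3.13983) / 0.19916 = -1.0641
z₀ = exp(-1.0641) = 0.3450 m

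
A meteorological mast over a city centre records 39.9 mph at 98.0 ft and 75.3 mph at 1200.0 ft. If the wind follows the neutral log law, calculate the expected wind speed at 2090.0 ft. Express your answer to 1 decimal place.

Log law: V ∝ ln(z/z₀). From the pair, with r = V₁/V₂ = 0.52988,
ln z₀ = (ln z₁ − r·ln z₂)/(1 − r) = (4.5850 − 0.52988×7.0901)/0.47012 = 1.7614 → z₀ = 5.821 ft
V₃ = V₁ · ln(z₃/z₀)/ln(z₁/z₀) = 39.9 × 5.8835/2.8236 = 83.1405 mph

83.1 mph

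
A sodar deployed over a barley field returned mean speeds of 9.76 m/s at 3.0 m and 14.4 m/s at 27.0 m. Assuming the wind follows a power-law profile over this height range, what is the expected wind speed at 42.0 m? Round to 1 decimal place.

15.6 m/s

First find α: α = ln(V₂/V₁)/ln(z₂/z₁) = ln(14.4/9.76)/ln(27.0/3.0) = 0.38894/2.19722 = 0.1770
Extrapolate from 27.0 m to 42.0 m: V₃ = 14.4 × (42.0/27.0)^0.1770 = 14.4 × 1.0813 = 15.5714 m/s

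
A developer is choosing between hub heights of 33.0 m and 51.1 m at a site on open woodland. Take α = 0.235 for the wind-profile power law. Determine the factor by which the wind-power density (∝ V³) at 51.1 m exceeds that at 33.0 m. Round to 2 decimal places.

Speed ratio: V_B/V_A = (z_B/z_A)^α = (51.1/33.0)^0.235 = (1.5485)^0.235 = 1.10823
Power-density ratio: P_B/P_A = (V_B/V_A)³ = (1.10823)³ = 1.36108

1.36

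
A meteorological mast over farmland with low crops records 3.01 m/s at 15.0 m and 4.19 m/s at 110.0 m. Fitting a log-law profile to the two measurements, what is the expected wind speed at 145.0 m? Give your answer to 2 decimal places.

Log law: V ∝ ln(z/z₀). From the pair, with r = V₁/V₂ = 0.71838,
ln z₀ = (ln z₁ − r·ln z₂)/(1 − r) = (2.7081 − 0.71838×4.7005)/0.28162 = -2.3743 → z₀ = 0.09308 m
V₃ = V₁ · ln(z₃/z₀)/ln(z₁/z₀) = 3.01 × 7.3511/5.0824 = 4.3536 m/s

4.35 m/s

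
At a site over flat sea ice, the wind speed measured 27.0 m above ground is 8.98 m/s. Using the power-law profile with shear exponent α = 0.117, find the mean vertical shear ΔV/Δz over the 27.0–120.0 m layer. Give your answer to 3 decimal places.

Power law: V₂ = V₁ · (z₂/z₁)^α = 8.98 × (4.4444)^0.117 = 10.6923 m/s
ΔV/Δz = (10.6923 − 8.98)/(120.0 − 27.0) = 1.7123/93.0000 = 0.01841 m/s/m

0.018 m/s/m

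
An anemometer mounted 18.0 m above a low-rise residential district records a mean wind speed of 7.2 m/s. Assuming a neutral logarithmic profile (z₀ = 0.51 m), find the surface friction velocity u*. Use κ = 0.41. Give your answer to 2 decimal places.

u* ≈ 0.83 m/s

Log law: V(z) = (u*/κ) · ln(z/z₀) ⇒ u* = κ · V / ln(z/z₀)
u* = 0.41 × 7.2 / ln(18.0/0.51) = 0.41 × 7.2 / 3.5637
   = 2.9520 / 3.5637 = 0.8283 m/s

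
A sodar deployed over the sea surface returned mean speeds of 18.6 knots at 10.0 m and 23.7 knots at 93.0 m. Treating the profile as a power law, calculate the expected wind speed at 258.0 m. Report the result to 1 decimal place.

26.5 knots

First find α: α = ln(V₂/V₁)/ln(z₂/z₁) = ln(23.7/18.6)/ln(93.0/10.0) = 0.24231/2.23001 = 0.1087
Extrapolate from 93.0 m to 258.0 m: V₃ = 23.7 × (258.0/93.0)^0.1087 = 23.7 × 1.1173 = 26.4789 knots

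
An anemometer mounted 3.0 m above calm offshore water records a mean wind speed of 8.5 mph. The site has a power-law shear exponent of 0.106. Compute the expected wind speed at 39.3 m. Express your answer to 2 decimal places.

Power-law profile: V₂ = V₁ · (z₂/z₁)^α
V₂ = 8.5 × (39.3/3.0)^0.106 = 8.5 × (13.1000)^0.106
    = 8.5 × 1.3135 = 11.1648 mph

11.16 mph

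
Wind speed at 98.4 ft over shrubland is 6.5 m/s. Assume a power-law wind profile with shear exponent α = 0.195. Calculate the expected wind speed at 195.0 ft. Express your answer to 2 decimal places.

7.43 m/s

Power-law profile: V₂ = V₁ · (z₂/z₁)^α
V₂ = 6.5 × (195.0/98.4)^0.195 = 6.5 × (1.9817)^0.195
    = 6.5 × 1.1427 = 7.4274 m/s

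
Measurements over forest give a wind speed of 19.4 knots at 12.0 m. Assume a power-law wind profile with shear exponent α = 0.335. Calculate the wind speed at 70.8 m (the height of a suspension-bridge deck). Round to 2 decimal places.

35.16 knots

Power-law profile: V₂ = V₁ · (z₂/z₁)^α
V₂ = 19.4 × (70.8/12.0)^0.335 = 19.4 × (5.9000)^0.335
    = 19.4 × 1.8123 = 35.1591 knots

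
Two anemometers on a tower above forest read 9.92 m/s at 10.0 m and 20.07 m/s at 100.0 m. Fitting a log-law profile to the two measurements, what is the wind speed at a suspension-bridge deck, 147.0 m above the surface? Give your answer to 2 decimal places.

21.77 m/s

Log law: V ∝ ln(z/z₀). From the pair, with r = V₁/V₂ = 0.49427,
ln z₀ = (ln z₁ − r·ln z₂)/(1 − r) = (2.3026 − 0.49427×4.6052)/0.50573 = 0.0522 → z₀ = 1.054 m
V₃ = V₁ · ln(z₃/z₀)/ln(z₁/z₀) = 9.92 × 4.9383/2.2504 = 21.7683 m/s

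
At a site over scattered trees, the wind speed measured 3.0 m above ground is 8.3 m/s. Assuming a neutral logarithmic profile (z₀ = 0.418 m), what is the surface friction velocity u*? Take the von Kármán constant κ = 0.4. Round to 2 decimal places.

u* ≈ 1.68 m/s

Log law: V(z) = (u*/κ) · ln(z/z₀) ⇒ u* = κ · V / ln(z/z₀)
u* = 0.4 × 8.3 / ln(3.0/0.418) = 0.4 × 8.3 / 1.9709
   = 3.3200 / 1.9709 = 1.6845 m/s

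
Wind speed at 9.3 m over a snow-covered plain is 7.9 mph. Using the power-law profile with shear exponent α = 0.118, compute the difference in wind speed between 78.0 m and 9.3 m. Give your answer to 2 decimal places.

2.25 mph

Power law: V₂ = V₁ · (z₂/z₁)^α = 7.9 × (8.3871)^0.118 = 10.1534 mph
ΔV = 10.1534 − 7.9 = 2.2534 mph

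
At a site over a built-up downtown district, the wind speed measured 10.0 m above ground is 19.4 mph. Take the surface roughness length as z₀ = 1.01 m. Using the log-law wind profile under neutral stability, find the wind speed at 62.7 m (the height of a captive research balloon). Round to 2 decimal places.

34.93 mph

Log law: V(z) ∝ ln(z/z₀), so V₂/V₁ = ln(z₂/z₀) / ln(z₁/z₀).
ln(62.7/1.01) = 4.1284, ln(10.0/1.01) = 2.2926
V₂ = 19.4 × 4.1284/2.2926 = 19.4 × 1.8007 = 34.9341 mph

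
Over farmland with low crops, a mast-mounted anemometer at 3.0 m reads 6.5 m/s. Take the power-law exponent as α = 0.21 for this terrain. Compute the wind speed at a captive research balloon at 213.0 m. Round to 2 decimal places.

Power-law profile: V₂ = V₁ · (z₂/z₁)^α
V₂ = 6.5 × (213.0/3.0)^0.21 = 6.5 × (71.0000)^0.21
    = 6.5 × 2.4477 = 15.9103 m/s

15.91 m/s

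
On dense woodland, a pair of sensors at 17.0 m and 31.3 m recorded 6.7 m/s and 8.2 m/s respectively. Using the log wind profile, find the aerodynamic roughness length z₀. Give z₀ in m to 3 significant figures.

z₀ ≈ 1.11 m

Log law: V(z) ∝ ln(z/z₀). With r = V₁/V₂ = 6.7/8.2 = 0.81707,
r · ln(z₂/z₀) = ln(z₁/z₀) ⇒ ln z₀ = (ln z₁ − r·ln z₂)/(1 − r)
ln z₀ = (2.83321 − 0.81707×3.44362) / 0.18293 = 0.1067
z₀ = exp(0.1067) = 1.113 m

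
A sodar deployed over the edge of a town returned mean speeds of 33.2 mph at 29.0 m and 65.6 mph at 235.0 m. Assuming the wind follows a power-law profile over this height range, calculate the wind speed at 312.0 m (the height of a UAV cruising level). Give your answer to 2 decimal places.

First find α: α = ln(V₂/V₁)/ln(z₂/z₁) = ln(65.6/33.2)/ln(235.0/29.0) = 0.68103/2.09229 = 0.3255
Extrapolate from 235.0 m to 312.0 m: V₃ = 65.6 × (312.0/235.0)^0.3255 = 65.6 × 1.0966 = 71.9396 mph

71.94 mph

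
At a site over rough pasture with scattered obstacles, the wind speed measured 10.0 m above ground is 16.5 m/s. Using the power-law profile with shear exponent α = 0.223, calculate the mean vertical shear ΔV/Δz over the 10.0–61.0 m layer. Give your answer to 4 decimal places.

Power law: V₂ = V₁ · (z₂/z₁)^α = 16.5 × (6.1000)^0.223 = 24.6952 m/s
ΔV/Δz = (24.6952 − 16.5)/(61.0 − 10.0) = 8.1952/51.0000 = 0.16069 m/s/m

0.1607 m/s/m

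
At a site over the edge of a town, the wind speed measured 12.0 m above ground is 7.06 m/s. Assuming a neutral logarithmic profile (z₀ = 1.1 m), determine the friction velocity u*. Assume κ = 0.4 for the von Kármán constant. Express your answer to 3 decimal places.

Log law: V(z) = (u*/κ) · ln(z/z₀) ⇒ u* = κ · V / ln(z/z₀)
u* = 0.4 × 7.06 / ln(12.0/1.1) = 0.4 × 7.06 / 2.3896
   = 2.8240 / 2.3896 = 1.1818 m/s

u* ≈ 1.182 m/s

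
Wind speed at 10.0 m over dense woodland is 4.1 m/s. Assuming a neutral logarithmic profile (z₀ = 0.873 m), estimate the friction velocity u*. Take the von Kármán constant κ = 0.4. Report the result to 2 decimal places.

u* ≈ 0.67 m/s

Log law: V(z) = (u*/κ) · ln(z/z₀) ⇒ u* = κ · V / ln(z/z₀)
u* = 0.4 × 4.1 / ln(10.0/0.873) = 0.4 × 4.1 / 2.4384
   = 1.6400 / 2.4384 = 0.6726 m/s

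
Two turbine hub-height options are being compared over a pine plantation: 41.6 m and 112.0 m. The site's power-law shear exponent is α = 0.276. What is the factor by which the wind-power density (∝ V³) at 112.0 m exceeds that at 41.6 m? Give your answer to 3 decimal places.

Speed ratio: V_B/V_A = (z_B/z_A)^α = (112.0/41.6)^0.276 = (2.6923)^0.276 = 1.31436
Power-density ratio: P_B/P_A = (V_B/V_A)³ = (1.31436)³ = 2.27061

2.271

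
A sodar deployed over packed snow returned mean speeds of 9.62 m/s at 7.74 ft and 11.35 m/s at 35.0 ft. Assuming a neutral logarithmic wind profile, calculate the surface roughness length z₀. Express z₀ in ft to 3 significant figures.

z₀ ≈ 0.00176 ft

Log law: V(z) ∝ ln(z/z₀). With r = V₁/V₂ = 9.62/11.35 = 0.84758,
r · ln(z₂/z₀) = ln(z₁/z₀) ⇒ ln z₀ = (ln z₁ − r·ln z₂)/(1 − r)
ln z₀ = (2.04640 − 0.84758×3.55535) / 0.15242 = -6.3444
z₀ = exp(-6.3444) = 0.001757 ft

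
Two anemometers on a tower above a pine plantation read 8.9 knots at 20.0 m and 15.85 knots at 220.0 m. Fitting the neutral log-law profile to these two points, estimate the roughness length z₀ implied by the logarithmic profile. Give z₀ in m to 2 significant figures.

Log law: V(z) ∝ ln(z/z₀). With r = V₁/V₂ = 8.9/15.85 = 0.56151,
r · ln(z₂/z₀) = ln(z₁/z₀) ⇒ ln z₀ = (ln z₁ − r·ln z₂)/(1 − r)
ln z₀ = (2.99573 − 0.56151×5.39363) / 0.43849 = -0.0750
z₀ = exp(-0.0750) = 0.9278 m

z₀ ≈ 0.93 m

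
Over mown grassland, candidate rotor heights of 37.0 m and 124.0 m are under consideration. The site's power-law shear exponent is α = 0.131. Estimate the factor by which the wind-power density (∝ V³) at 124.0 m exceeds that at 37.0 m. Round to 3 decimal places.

Speed ratio: V_B/V_A = (z_B/z_A)^α = (124.0/37.0)^0.131 = (3.3514)^0.131 = 1.17167
Power-density ratio: P_B/P_A = (V_B/V_A)³ = (1.17167)³ = 1.60846

1.608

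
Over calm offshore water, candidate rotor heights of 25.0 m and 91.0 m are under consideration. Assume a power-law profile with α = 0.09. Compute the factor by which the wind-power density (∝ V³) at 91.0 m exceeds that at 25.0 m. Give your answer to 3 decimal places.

1.417

Speed ratio: V_B/V_A = (z_B/z_A)^α = (91.0/25.0)^0.09 = (3.6400)^0.09 = 1.12331
Power-density ratio: P_B/P_A = (V_B/V_A)³ = (1.12331)³ = 1.41742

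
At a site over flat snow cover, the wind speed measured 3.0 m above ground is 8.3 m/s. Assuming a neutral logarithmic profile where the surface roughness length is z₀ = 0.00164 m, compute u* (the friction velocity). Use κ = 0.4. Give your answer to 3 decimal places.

u* ≈ 0.442 m/s

Log law: V(z) = (u*/κ) · ln(z/z₀) ⇒ u* = κ · V / ln(z/z₀)
u* = 0.4 × 8.3 / ln(3.0/0.00164) = 0.4 × 8.3 / 7.5117
   = 3.3200 / 7.5117 = 0.4420 m/s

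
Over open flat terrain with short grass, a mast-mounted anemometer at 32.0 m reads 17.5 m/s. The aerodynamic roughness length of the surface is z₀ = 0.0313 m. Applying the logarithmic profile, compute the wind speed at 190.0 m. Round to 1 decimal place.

22.0 m/s

Log law: V(z) ∝ ln(z/z₀), so V₂/V₁ = ln(z₂/z₀) / ln(z₁/z₀).
ln(190.0/0.0313) = 8.7112, ln(32.0/0.0313) = 6.9299
V₂ = 17.5 × 8.7112/6.9299 = 17.5 × 1.2570 = 21.9983 m/s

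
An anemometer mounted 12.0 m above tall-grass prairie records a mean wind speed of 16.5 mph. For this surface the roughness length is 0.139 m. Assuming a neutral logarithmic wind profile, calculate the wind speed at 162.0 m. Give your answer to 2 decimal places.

Log law: V(z) ∝ ln(z/z₀), so V₂/V₁ = ln(z₂/z₀) / ln(z₁/z₀).
ln(162.0/0.139) = 7.0609, ln(12.0/0.139) = 4.4582
V₂ = 16.5 × 7.0609/4.4582 = 16.5 × 1.5838 = 26.1327 mph

26.13 mph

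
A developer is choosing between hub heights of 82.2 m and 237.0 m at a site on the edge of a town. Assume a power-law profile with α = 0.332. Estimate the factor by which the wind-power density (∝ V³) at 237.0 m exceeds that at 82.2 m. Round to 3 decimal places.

2.871

Speed ratio: V_B/V_A = (z_B/z_A)^α = (237.0/82.2)^0.332 = (2.8832)^0.332 = 1.42128
Power-density ratio: P_B/P_A = (V_B/V_A)³ = (1.42128)³ = 2.87103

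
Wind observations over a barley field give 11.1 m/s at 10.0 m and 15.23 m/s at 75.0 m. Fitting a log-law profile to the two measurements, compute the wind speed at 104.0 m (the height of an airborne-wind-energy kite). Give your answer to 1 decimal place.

Log law: V ∝ ln(z/z₀). From the pair, with r = V₁/V₂ = 0.72882,
ln z₀ = (ln z₁ − r·ln z₂)/(1 − r) = (2.3026 − 0.72882×4.3175)/0.27118 = -3.1128 → z₀ = 0.04448 m
V₃ = V₁ · ln(z₃/z₀)/ln(z₁/z₀) = 11.1 × 7.7572/5.4154 = 15.9001 m/s

15.9 m/s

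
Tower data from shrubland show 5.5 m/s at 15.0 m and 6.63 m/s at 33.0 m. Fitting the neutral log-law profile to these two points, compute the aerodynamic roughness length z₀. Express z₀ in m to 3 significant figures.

Log law: V(z) ∝ ln(z/z₀). With r = V₁/V₂ = 5.5/6.63 = 0.82956,
r · ln(z₂/z₀) = ln(z₁/z₀) ⇒ ln z₀ = (ln z₁ − r·ln z₂)/(1 − r)
ln z₀ = (2.70805 − 0.82956×3.49651) / 0.17044 = -1.1296
z₀ = exp(-1.1296) = 0.3232 m

z₀ ≈ 0.323 m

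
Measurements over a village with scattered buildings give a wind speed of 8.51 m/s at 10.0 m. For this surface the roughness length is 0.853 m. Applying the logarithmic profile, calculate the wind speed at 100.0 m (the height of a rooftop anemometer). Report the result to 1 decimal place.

16.5 m/s

Log law: V(z) ∝ ln(z/z₀), so V₂/V₁ = ln(z₂/z₀) / ln(z₁/z₀).
ln(100.0/0.853) = 4.7642, ln(10.0/0.853) = 2.4616
V₂ = 8.51 × 4.7642/2.4616 = 8.51 × 1.9354 = 16.4703 m/s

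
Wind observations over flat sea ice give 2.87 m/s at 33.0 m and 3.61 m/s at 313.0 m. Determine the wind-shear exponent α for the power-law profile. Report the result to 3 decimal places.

α ≈ 0.102

Power law: V₂/V₁ = (z₂/z₁)^α ⇒ α = ln(V₂/V₁) / ln(z₂/z₁)
α = ln(3.61/2.87) / ln(313.0/33.0) = ln(1.2578) / ln(9.4848)
  = 0.22940 / 2.24970 = 0.10197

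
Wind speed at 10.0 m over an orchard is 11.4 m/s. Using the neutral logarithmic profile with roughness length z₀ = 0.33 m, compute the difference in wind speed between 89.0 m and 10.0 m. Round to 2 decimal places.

Log law: V₂ = V₁ · ln(z₂/z₀)/ln(z₁/z₀) = 11.4 × 5.5973/3.4112 = 18.7055 m/s
ΔV = 18.7055 − 11.4 = 7.3055 m/s

7.31 m/s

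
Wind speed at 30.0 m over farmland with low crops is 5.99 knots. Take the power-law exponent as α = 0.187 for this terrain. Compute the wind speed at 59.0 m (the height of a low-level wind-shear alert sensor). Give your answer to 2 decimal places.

6.80 knots

Power-law profile: V₂ = V₁ · (z₂/z₁)^α
V₂ = 5.99 × (59.0/30.0)^0.187 = 5.99 × (1.9667)^0.187
    = 5.99 × 1.1348 = 6.7976 knots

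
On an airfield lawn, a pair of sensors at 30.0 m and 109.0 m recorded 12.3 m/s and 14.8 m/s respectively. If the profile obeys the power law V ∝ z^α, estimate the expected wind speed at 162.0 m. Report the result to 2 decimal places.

First find α: α = ln(V₂/V₁)/ln(z₂/z₁) = ln(14.8/12.3)/ln(109.0/30.0) = 0.18503/1.29015 = 0.1434
Extrapolate from 109.0 m to 162.0 m: V₃ = 14.8 × (162.0/109.0)^0.1434 = 14.8 × 1.0585 = 15.6654 m/s

15.67 m/s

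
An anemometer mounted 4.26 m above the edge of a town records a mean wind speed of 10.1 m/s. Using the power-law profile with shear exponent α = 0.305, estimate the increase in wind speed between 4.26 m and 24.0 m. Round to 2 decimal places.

Power law: V₂ = V₁ · (z₂/z₁)^α = 10.1 × (5.6338)^0.305 = 17.1126 m/s
ΔV = 17.1126 − 10.1 = 7.0126 m/s

7.01 m/s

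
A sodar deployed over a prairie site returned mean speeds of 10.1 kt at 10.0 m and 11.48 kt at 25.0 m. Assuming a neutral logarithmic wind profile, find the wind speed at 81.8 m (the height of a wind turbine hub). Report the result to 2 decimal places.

Log law: V ∝ ln(z/z₀). From the pair, with r = V₁/V₂ = 0.87979,
ln z₀ = (ln z₁ − r·ln z₂)/(1 − r) = (2.3026 − 0.87979×3.2189)/0.12021 = -4.4036 → z₀ = 0.01223 m
V₃ = V₁ · ln(z₃/z₀)/ln(z₁/z₀) = 10.1 × 8.8079/6.7062 = 13.2653 kt

13.27 kt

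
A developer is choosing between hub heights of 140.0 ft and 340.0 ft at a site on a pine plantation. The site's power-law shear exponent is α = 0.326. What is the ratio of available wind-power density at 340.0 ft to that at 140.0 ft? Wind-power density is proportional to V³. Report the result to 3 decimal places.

2.382

Speed ratio: V_B/V_A = (z_B/z_A)^α = (340.0/140.0)^0.326 = (2.4286)^0.326 = 1.33544
Power-density ratio: P_B/P_A = (V_B/V_A)³ = (1.33544)³ = 2.38162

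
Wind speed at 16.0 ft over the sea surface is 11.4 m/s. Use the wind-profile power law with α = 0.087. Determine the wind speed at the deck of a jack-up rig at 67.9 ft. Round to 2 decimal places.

Power-law profile: V₂ = V₁ · (z₂/z₁)^α
V₂ = 11.4 × (67.9/16.0)^0.087 = 11.4 × (4.2438)^0.087
    = 11.4 × 1.1340 = 12.9276 m/s

12.93 m/s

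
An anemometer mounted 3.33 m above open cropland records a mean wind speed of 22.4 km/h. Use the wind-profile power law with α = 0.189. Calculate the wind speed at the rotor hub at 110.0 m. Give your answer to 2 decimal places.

43.38 km/h

Power-law profile: V₂ = V₁ · (z₂/z₁)^α
V₂ = 22.4 × (110.0/3.33)^0.189 = 22.4 × (33.0330)^0.189
    = 22.4 × 1.9368 = 43.3840 km/h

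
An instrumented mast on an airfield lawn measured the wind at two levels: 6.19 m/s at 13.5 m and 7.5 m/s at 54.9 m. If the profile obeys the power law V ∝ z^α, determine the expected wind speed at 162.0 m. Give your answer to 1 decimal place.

8.7 m/s

First find α: α = ln(V₂/V₁)/ln(z₂/z₁) = ln(7.5/6.19)/ln(54.9/13.5) = 0.19197/1.40282 = 0.1368
Extrapolate from 54.9 m to 162.0 m: V₃ = 7.5 × (162.0/54.9)^0.1368 = 7.5 × 1.1596 = 8.6970 m/s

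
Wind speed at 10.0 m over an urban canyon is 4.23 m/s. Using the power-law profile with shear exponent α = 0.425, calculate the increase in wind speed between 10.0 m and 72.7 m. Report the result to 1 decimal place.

5.6 m/s

Power law: V₂ = V₁ · (z₂/z₁)^α = 4.23 × (7.2700)^0.425 = 9.8286 m/s
ΔV = 9.8286 − 4.23 = 5.5986 m/s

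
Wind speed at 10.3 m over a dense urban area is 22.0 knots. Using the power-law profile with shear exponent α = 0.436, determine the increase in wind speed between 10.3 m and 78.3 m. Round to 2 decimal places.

Power law: V₂ = V₁ · (z₂/z₁)^α = 22.0 × (7.6019)^0.436 = 53.2728 knots
ΔV = 53.2728 − 22.0 = 31.2728 knots

31.27 knots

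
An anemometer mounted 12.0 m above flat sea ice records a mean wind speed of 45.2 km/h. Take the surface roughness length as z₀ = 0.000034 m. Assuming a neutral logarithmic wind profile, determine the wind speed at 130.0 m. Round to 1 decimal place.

Log law: V(z) ∝ ln(z/z₀), so V₂/V₁ = ln(z₂/z₀) / ln(z₁/z₀).
ln(130.0/0.000034) = 15.1567, ln(12.0/0.000034) = 12.7741
V₂ = 45.2 × 15.1567/12.7741 = 45.2 × 1.1865 = 53.6307 km/h

53.6 km/h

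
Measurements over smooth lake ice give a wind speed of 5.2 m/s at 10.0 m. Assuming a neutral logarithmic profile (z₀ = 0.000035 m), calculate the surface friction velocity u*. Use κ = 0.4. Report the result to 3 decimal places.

u* ≈ 0.166 m/s

Log law: V(z) = (u*/κ) · ln(z/z₀) ⇒ u* = κ · V / ln(z/z₀)
u* = 0.4 × 5.2 / ln(10.0/0.000035) = 0.4 × 5.2 / 12.5627
   = 2.0800 / 12.5627 = 0.1656 m/s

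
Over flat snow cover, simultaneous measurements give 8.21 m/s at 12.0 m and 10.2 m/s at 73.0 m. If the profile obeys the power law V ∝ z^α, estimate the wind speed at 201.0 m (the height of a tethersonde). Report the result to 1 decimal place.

11.5 m/s

First find α: α = ln(V₂/V₁)/ln(z₂/z₁) = ln(10.2/8.21)/ln(73.0/12.0) = 0.21703/1.80555 = 0.1202
Extrapolate from 73.0 m to 201.0 m: V₃ = 10.2 × (201.0/73.0)^0.1202 = 10.2 × 1.1295 = 11.5206 m/s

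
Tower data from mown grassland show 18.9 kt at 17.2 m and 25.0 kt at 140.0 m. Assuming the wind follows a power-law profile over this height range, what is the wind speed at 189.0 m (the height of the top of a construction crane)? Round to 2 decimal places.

First find α: α = ln(V₂/V₁)/ln(z₂/z₁) = ln(25.0/18.9)/ln(140.0/17.2) = 0.27971/2.09673 = 0.1334
Extrapolate from 140.0 m to 189.0 m: V₃ = 25.0 × (189.0/140.0)^0.1334 = 25.0 × 1.0408 = 26.0212 kt

26.02 kt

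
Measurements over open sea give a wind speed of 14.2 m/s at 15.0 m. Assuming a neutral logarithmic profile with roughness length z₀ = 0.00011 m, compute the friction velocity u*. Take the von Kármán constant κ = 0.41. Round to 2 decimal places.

u* ≈ 0.49 m/s

Log law: V(z) = (u*/κ) · ln(z/z₀) ⇒ u* = κ · V / ln(z/z₀)
u* = 0.41 × 14.2 / ln(15.0/0.00011) = 0.41 × 14.2 / 11.8231
   = 5.8220 / 11.8231 = 0.4924 m/s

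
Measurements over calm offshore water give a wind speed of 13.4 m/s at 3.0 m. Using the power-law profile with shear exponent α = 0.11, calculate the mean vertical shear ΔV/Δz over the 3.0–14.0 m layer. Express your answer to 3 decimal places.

0.225 m/s/m

Power law: V₂ = V₁ · (z₂/z₁)^α = 13.4 × (4.6667)^0.11 = 15.8743 m/s
ΔV/Δz = (15.8743 − 13.4)/(14.0 − 3.0) = 2.4743/11.0000 = 0.22494 m/s/m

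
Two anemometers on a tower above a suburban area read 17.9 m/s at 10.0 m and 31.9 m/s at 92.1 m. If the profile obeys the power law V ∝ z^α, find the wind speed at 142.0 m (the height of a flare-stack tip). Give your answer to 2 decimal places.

First find α: α = ln(V₂/V₁)/ln(z₂/z₁) = ln(31.9/17.9)/ln(92.1/10.0) = 0.57781/2.22029 = 0.2602
Extrapolate from 92.1 m to 142.0 m: V₃ = 31.9 × (142.0/92.1)^0.2602 = 31.9 × 1.1193 = 35.7045 m/s

35.70 m/s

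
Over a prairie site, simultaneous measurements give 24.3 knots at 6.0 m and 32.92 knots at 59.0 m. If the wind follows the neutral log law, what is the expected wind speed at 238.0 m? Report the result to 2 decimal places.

38.18 knots

Log law: V ∝ ln(z/z₀). From the pair, with r = V₁/V₂ = 0.73815,
ln z₀ = (ln z₁ − r·ln z₂)/(1 − r) = (1.7918 − 0.73815×4.0775)/0.26185 = -4.6519 → z₀ = 0.009543 m
V₃ = V₁ · ln(z₃/z₀)/ln(z₁/z₀) = 24.3 × 10.1242/6.4437 = 38.1797 knots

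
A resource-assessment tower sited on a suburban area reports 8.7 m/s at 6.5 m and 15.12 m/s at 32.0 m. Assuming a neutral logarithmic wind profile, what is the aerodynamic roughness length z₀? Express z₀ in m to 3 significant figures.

z₀ ≈ 0.750 m

Log law: V(z) ∝ ln(z/z₀). With r = V₁/V₂ = 8.7/15.12 = 0.57540,
r · ln(z₂/z₀) = ln(z₁/z₀) ⇒ ln z₀ = (ln z₁ − r·ln z₂)/(1 − r)
ln z₀ = (1.87180 − 0.57540×3.46574) / 0.42460 = -0.2882
z₀ = exp(-0.2882) = 0.7496 m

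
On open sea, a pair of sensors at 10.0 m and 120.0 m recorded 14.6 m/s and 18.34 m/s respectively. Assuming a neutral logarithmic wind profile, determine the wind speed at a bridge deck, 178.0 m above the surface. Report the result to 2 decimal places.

Log law: V ∝ ln(z/z₀). From the pair, with r = V₁/V₂ = 0.79607,
ln z₀ = (ln z₁ − r·ln z₂)/(1 − r) = (2.3026 − 0.79607×4.7875)/0.20393 = -7.3979 → z₀ = 0.0006126 m
V₃ = V₁ · ln(z₃/z₀)/ln(z₁/z₀) = 14.6 × 12.5796/9.7004 = 18.9334 m/s

18.93 m/s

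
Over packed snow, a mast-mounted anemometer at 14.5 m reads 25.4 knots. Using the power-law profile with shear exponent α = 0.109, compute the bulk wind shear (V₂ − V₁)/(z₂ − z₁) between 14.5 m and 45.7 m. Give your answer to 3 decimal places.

0.109 knots/m

Power law: V₂ = V₁ · (z₂/z₁)^α = 25.4 × (3.1517)^0.109 = 28.7856 knots
ΔV/Δz = (28.7856 − 25.4)/(45.7 − 14.5) = 3.3856/31.2000 = 0.10851 knots/m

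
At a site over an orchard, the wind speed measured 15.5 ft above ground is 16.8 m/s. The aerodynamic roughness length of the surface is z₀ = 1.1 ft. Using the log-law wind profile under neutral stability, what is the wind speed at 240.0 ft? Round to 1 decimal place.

34.2 m/s

Log law: V(z) ∝ ln(z/z₀), so V₂/V₁ = ln(z₂/z₀) / ln(z₁/z₀).
ln(240.0/1.1) = 5.3853, ln(15.5/1.1) = 2.6455
V₂ = 16.8 × 5.3853/2.6455 = 16.8 × 2.0356 = 34.1986 m/s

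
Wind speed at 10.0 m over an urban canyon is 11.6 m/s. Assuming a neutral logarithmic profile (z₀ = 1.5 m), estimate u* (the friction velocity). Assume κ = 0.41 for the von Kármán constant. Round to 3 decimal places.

u* ≈ 2.507 m/s

Log law: V(z) = (u*/κ) · ln(z/z₀) ⇒ u* = κ · V / ln(z/z₀)
u* = 0.41 × 11.6 / ln(10.0/1.5) = 0.41 × 11.6 / 1.8971
   = 4.7560 / 1.8971 = 2.5070 m/s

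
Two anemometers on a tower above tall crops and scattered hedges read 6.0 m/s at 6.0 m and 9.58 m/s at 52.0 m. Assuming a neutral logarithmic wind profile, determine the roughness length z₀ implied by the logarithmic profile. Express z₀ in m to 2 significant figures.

z₀ ≈ 0.16 m

Log law: V(z) ∝ ln(z/z₀). With r = V₁/V₂ = 6.0/9.58 = 0.62630,
r · ln(z₂/z₀) = ln(z₁/z₀) ⇒ ln z₀ = (ln z₁ − r·ln z₂)/(1 − r)
ln z₀ = (1.79176 − 0.62630×3.95124) / 0.37370 = -1.8275
z₀ = exp(-1.8275) = 0.1608 m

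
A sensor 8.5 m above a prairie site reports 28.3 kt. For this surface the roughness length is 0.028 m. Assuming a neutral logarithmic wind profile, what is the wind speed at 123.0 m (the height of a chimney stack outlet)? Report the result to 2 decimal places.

41.53 kt

Log law: V(z) ∝ ln(z/z₀), so V₂/V₁ = ln(z₂/z₀) / ln(z₁/z₀).
ln(123.0/0.028) = 8.3877, ln(8.5/0.028) = 5.7156
V₂ = 28.3 × 8.3877/5.7156 = 28.3 × 1.4675 = 41.5306 kt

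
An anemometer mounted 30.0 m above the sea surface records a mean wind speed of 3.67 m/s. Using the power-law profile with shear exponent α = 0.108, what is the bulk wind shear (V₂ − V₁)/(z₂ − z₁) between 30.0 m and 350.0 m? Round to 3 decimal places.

Power law: V₂ = V₁ · (z₂/z₁)^α = 3.67 × (11.6667)^0.108 = 4.7852 m/s
ΔV/Δz = (4.7852 − 3.67)/(350.0 − 30.0) = 1.1152/320.0000 = 0.00348 m/s/m

0.003 m/s/m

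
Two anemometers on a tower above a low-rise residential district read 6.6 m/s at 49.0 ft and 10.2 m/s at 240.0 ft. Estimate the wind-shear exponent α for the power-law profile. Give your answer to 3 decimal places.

α ≈ 0.274

Power law: V₂/V₁ = (z₂/z₁)^α ⇒ α = ln(V₂/V₁) / ln(z₂/z₁)
α = ln(10.2/6.6) / ln(240.0/49.0) = ln(1.5455) / ln(4.8980)
  = 0.43532 / 1.58882 = 0.27399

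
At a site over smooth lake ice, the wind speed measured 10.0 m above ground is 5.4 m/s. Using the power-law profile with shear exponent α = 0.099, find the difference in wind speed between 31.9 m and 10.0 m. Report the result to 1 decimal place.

0.7 m/s

Power law: V₂ = V₁ · (z₂/z₁)^α = 5.4 × (3.1900)^0.099 = 6.0572 m/s
ΔV = 6.0572 − 5.4 = 0.6572 m/s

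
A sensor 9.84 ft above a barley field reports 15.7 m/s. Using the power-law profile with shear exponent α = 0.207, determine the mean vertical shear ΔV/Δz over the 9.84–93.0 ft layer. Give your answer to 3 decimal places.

Power law: V₂ = V₁ · (z₂/z₁)^α = 15.7 × (9.4512)^0.207 = 24.9934 m/s
ΔV/Δz = (24.9934 − 15.7)/(93.0 − 9.84) = 9.2934/83.1600 = 0.11175 m/s/ft

0.112 m/s/ft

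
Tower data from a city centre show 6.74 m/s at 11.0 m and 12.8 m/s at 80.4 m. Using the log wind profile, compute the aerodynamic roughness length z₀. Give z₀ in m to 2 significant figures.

Log law: V(z) ∝ ln(z/z₀). With r = V₁/V₂ = 6.74/12.8 = 0.52656,
r · ln(z₂/z₀) = ln(z₁/z₀) ⇒ ln z₀ = (ln z₁ − r·ln z₂)/(1 − r)
ln z₀ = (2.39790 − 0.52656×4.38701) / 0.47344 = 0.1856
z₀ = exp(0.1856) = 1.204 m

z₀ ≈ 1.2 m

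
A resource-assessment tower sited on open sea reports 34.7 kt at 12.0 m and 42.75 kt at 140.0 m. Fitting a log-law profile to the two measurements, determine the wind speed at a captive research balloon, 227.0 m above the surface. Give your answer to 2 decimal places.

44.33 kt

Log law: V ∝ ln(z/z₀). From the pair, with r = V₁/V₂ = 0.81170,
ln z₀ = (ln z₁ − r·ln z₂)/(1 − r) = (2.4849 − 0.81170×4.9416)/0.18830 = -8.1050 → z₀ = 0.0003020 m
V₃ = V₁ · ln(z₃/z₀)/ln(z₁/z₀) = 34.7 × 13.5299/10.5899 = 44.3337 kt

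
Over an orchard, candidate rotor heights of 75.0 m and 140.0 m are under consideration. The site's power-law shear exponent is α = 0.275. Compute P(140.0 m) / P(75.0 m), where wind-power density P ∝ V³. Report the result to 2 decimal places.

1.67

Speed ratio: V_B/V_A = (z_B/z_A)^α = (140.0/75.0)^0.275 = (1.8667)^0.275 = 1.18725
Power-density ratio: P_B/P_A = (V_B/V_A)³ = (1.18725)³ = 1.67352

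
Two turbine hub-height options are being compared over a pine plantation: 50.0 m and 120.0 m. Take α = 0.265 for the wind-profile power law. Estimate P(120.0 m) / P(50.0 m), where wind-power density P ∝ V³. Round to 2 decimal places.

2.01

Speed ratio: V_B/V_A = (z_B/z_A)^α = (120.0/50.0)^0.265 = (2.4000)^0.265 = 1.26112
Power-density ratio: P_B/P_A = (V_B/V_A)³ = (1.26112)³ = 2.00571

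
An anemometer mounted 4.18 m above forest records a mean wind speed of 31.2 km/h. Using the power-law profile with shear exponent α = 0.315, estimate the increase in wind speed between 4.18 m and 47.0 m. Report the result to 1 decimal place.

35.7 km/h

Power law: V₂ = V₁ · (z₂/z₁)^α = 31.2 × (11.2440)^0.315 = 66.8644 km/h
ΔV = 66.8644 − 31.2 = 35.6644 km/h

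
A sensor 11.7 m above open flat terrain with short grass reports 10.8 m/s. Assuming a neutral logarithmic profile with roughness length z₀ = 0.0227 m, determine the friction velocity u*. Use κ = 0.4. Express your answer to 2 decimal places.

Log law: V(z) = (u*/κ) · ln(z/z₀) ⇒ u* = κ · V / ln(z/z₀)
u* = 0.4 × 10.8 / ln(11.7/0.0227) = 0.4 × 10.8 / 6.2450
   = 4.3200 / 6.2450 = 0.6918 m/s

u* ≈ 0.69 m/s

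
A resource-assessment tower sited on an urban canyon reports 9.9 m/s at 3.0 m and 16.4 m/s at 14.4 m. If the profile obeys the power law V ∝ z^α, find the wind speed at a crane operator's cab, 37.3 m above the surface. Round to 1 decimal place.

First find α: α = ln(V₂/V₁)/ln(z₂/z₁) = ln(16.4/9.9)/ln(14.4/3.0) = 0.50475/1.56862 = 0.3218
Extrapolate from 14.4 m to 37.3 m: V₃ = 16.4 × (37.3/14.4)^0.3218 = 16.4 × 1.3583 = 22.2766 m/s

22.3 m/s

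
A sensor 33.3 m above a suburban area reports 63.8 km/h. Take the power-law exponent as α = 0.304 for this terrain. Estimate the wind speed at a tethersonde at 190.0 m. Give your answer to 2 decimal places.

Power-law profile: V₂ = V₁ · (z₂/z₁)^α
V₂ = 63.8 × (190.0/33.3)^0.304 = 63.8 × (5.7057)^0.304
    = 63.8 × 1.6979 = 108.3275 km/h

108.33 km/h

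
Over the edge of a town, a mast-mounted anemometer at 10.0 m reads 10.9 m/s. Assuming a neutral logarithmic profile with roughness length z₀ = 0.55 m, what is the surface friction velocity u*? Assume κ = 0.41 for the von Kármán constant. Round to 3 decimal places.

u* ≈ 1.541 m/s

Log law: V(z) = (u*/κ) · ln(z/z₀) ⇒ u* = κ · V / ln(z/z₀)
u* = 0.41 × 10.9 / ln(10.0/0.55) = 0.41 × 10.9 / 2.9004
   = 4.4690 / 2.9004 = 1.5408 m/s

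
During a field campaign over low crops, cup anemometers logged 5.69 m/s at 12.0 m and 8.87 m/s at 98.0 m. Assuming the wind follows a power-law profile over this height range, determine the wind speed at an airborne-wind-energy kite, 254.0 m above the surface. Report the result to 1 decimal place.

10.8 m/s

First find α: α = ln(V₂/V₁)/ln(z₂/z₁) = ln(8.87/5.69)/ln(98.0/12.0) = 0.44396/2.10006 = 0.2114
Extrapolate from 98.0 m to 254.0 m: V₃ = 8.87 × (254.0/98.0)^0.2114 = 8.87 × 1.2230 = 10.8483 m/s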